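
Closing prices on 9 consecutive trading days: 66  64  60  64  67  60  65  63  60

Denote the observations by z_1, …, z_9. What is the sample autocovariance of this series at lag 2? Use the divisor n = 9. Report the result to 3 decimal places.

Mean z̄ = (66 + 64 + 60 + 64 + 67 + 60 + 65 + 63 + 60)/9 = 63.2222
Σ_{t=1}^{7}(z_t−z̄)(z_{t+2}−z̄) = -21.3210
γ_2 = -21.3210 / 9 = -2.369

-2.369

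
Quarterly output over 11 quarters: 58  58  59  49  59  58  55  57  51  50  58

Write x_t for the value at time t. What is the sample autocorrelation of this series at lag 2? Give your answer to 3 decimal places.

Mean x̄ = (58 + 58 + 59 + 49 + 59 + 58 + 55 + 57 + 51 + 50 + 58)/11 = 55.6364
Numerator Σ_{t=1}^{9}(x_t−x̄)(x_{t+2}−x̄) = -26.7190
Denominator Σ(x_t−x̄)² = 144.5455
r_2 = -26.7190 / 144.5455 = -0.185

-0.185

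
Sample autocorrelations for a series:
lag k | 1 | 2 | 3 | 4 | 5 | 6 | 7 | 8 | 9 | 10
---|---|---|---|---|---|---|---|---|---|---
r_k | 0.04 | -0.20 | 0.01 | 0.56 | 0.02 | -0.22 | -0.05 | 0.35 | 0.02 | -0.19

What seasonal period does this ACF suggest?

4

The largest autocorrelation is r_4 = 0.56, with a weaker echo at lag 8 (0.35); the remaining lags stay at or below 0.04.
The dominant spike at lag 4 indicates a seasonal period of 4.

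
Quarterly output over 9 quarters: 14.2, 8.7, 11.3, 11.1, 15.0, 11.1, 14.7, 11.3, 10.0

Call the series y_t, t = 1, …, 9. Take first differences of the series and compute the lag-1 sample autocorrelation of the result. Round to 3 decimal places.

First differences Δy: -5.5, 2.6, -0.2, 3.9, -3.9, 3.6, -3.4, -1.3
Mean of differences = -0.5250
Numerator Σ(Δy_t−Δȳ)(Δy_{t+1}−Δȳ) = -51.5806
Denominator Σ(Δy_t−Δȳ)² = 91.4750
r_1(Δy) = -51.5806 / 91.4750 = -0.564

-0.564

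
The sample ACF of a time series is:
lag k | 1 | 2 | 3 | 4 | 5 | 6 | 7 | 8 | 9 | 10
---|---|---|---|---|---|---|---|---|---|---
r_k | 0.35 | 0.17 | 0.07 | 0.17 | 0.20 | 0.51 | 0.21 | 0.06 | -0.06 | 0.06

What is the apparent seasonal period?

The largest autocorrelation is r_6 = 0.51; the remaining lags stay at or below 0.35. The elevated value at lag 1 (0.35), dropping to 0.17 at lag 2, reflects decaying short-term dependence rather than seasonality.
The dominant spike at lag 6 indicates a seasonal period of 6.

6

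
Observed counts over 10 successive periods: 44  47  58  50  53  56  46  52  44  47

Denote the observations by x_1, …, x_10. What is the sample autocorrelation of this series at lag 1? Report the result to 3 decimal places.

Mean x̄ = (44 + 47 + 58 + 50 + 53 + 56 + 46 + 52 + 44 + 47)/10 = 49.7000
Numerator Σ_{t=1}^{9}(x_t−x̄)(x_{t+1}−x̄) = -12.2900
Denominator Σ(x_t−x̄)² = 218.1000
r_1 = -12.2900 / 218.1000 = -0.056

-0.056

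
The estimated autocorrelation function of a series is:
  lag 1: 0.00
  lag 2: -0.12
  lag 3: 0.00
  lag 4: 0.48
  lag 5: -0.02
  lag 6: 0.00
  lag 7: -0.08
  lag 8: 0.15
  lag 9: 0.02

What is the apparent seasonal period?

The largest autocorrelation is r_4 = 0.48, with a weaker echo at lag 8 (0.15); the remaining lags stay at or below 0.02.
The dominant spike at lag 4 indicates a seasonal period of 4.

4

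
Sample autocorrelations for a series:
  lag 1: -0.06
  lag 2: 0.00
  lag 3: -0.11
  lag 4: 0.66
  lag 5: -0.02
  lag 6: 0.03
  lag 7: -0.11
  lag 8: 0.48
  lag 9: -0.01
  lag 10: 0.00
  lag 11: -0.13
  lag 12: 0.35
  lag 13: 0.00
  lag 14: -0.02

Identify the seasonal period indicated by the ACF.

The largest autocorrelation is r_4 = 0.66, with weaker echoes at lags 8 (0.48) and 12 (0.35); the remaining lags stay at or below 0.03.
The dominant spike at lag 4 indicates a seasonal period of 4.

4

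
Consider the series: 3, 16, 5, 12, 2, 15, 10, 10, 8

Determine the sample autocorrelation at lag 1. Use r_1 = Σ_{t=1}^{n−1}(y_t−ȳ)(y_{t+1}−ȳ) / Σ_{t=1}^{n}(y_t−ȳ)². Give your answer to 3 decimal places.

Mean ȳ = (3 + 16 + 5 + 12 + 2 + 15 + 10 + 10 + 8)/9 = 9.0000
Numerator Σ_{t=1}^{8}(y_t−ȳ)(y_{t+1}−ȳ) = -139.0000
Denominator Σ(y_t−ȳ)² = 198.0000
r_1 = -139.0000 / 198.0000 = -0.702

-0.702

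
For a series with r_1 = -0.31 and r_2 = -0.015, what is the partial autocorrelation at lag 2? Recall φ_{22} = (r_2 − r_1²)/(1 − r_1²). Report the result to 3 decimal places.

-0.123

φ_{22} = (r_2 − r_1²) / (1 − r_1²)
r_1² = (-0.31)² = 0.0961
Numerator = -0.015 − 0.0961 = -0.1111; denominator = 1 − 0.0961 = 0.9039
φ_{22} = -0.1111 / 0.9039 = -0.123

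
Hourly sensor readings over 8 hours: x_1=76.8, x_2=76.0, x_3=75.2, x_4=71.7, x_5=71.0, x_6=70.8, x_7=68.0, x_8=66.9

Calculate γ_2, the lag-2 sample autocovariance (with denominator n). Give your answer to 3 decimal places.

Mean x̄ = (76.8 + 76.0 + 75.2 + 71.7 + 71.0 + 70.8 + 68.0 + 66.9)/8 = 72.0500
Deviations: 4.7500, 3.9500, 3.1500, -0.3500, -1.0500, -1.2500, -4.0500, -5.1500
Σ_{t=1}^{6}(x_t−x̄)(x_{t+2}−x̄) = 21.4000
γ_2 = 21.4000 / 8 = 2.675

2.675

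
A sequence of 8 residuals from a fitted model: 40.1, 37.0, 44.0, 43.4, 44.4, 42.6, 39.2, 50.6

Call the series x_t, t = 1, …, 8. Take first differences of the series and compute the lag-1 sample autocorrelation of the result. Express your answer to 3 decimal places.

-0.352

First differences Δx: -3.1, 7.0, -0.6, 1.0, -1.8, -3.4, 11.4
Mean of differences = 1.5000
Numerator Σ(Δx_t−Δx̄)(Δx_{t+1}−Δx̄) = -66.4900
Denominator Σ(Δx_t−Δx̄)² = 188.9800
r_1(Δx) = -66.4900 / 188.9800 = -0.352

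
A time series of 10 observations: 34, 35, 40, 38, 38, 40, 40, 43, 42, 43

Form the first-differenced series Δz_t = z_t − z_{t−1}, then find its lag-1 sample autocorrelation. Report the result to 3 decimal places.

-0.472

First differences Δz: 1, 5, -2, 0, 2, 0, 3, -1, 1
Mean of differences = 1.0000
Numerator Σ(Δz_t−Δz̄)(Δz_{t+1}−Δz̄) = -17.0000
Denominator Σ(Δz_t−Δz̄)² = 36.0000
r_1(Δz) = -17.0000 / 36.0000 = -0.472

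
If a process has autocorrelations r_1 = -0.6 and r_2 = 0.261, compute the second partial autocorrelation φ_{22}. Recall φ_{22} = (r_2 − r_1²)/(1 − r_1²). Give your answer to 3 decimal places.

-0.155

φ_{22} = (r_2 − r_1²) / (1 − r_1²)
r_1² = (-0.6)² = 0.36
Numerator = 0.261 − 0.3600 = -0.0990; denominator = 1 − 0.3600 = 0.6400
φ_{22} = -0.0990 / 0.6400 = -0.155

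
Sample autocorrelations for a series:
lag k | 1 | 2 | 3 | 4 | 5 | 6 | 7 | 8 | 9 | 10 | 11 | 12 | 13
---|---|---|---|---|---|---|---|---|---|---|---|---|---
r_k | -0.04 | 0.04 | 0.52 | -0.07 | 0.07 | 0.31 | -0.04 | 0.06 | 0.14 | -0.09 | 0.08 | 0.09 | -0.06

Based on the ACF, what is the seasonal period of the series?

The largest autocorrelation is r_3 = 0.52, with a weaker echo at lag 6 (0.31); the remaining lags stay at or below 0.14.
The dominant spike at lag 3 indicates a seasonal period of 3.

3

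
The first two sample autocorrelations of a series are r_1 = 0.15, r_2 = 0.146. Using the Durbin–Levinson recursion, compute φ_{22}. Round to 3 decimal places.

0.126

φ_{22} = (r_2 − r_1²) / (1 − r_1²)
r_1² = (0.15)² = 0.0225
Numerator = 0.146 − 0.0225 = 0.1235; denominator = 1 − 0.0225 = 0.9775
φ_{22} = 0.1235 / 0.9775 = 0.126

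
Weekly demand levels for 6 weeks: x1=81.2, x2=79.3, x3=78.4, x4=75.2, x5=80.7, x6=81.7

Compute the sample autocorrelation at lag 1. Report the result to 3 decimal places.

Mean x̄ = (81.2 + 79.3 + 78.4 + 75.2 + 80.7 + 81.7)/6 = 79.4167
Deviations from mean: 1.7833, -0.1167, -1.0167, -4.2167, 1.2833, 2.2833
Σ(x_t−x̄)(x_{t+1}−x̄) = (-0.2081) + (0.1186) + (4.2869) + (-5.4114) + (2.9303) = 1.7164
Denominator Σ(x_t−x̄)² = 28.8683
r_1 = 1.7164 / 28.8683 = 0.059

0.059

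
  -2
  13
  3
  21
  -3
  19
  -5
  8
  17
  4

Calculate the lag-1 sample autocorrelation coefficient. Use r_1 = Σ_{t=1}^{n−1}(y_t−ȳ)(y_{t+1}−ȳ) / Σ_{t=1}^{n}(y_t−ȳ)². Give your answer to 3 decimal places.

Mean ȳ = (-2 + 13 + 3 + 21 − 3 + 19 − 5 + 8 + 17 + 4)/10 = 7.5000
Numerator Σ_{t=1}^{9}(y_t−ȳ)(y_{t+1}−ȳ) = -578.7500
Denominator Σ(y_t−ȳ)² = 824.5000
r_1 = -578.7500 / 824.5000 = -0.702

-0.702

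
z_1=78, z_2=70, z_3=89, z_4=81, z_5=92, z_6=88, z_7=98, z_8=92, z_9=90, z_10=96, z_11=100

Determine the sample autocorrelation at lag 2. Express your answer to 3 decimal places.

0.280

Mean z̄ = (78 + 70 + 89 + 81 + 92 + 88 + 98 + 92 + 90 + 96 + 100)/11 = 88.5455
Numerator Σ_{t=1}^{9}(z_t−z̄)(z_{t+2}−z̄) = 227.7686
Denominator Σ(z_t−z̄)² = 814.7273
r_2 = 227.7686 / 814.7273 = 0.280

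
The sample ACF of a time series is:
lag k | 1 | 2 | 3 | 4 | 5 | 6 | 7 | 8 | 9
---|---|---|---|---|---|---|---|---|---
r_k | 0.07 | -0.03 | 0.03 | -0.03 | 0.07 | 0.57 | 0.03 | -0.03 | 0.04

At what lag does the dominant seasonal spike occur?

The largest autocorrelation is r_6 = 0.57; the remaining lags stay at or below 0.07.
The dominant spike at lag 6 indicates a seasonal period of 6.

6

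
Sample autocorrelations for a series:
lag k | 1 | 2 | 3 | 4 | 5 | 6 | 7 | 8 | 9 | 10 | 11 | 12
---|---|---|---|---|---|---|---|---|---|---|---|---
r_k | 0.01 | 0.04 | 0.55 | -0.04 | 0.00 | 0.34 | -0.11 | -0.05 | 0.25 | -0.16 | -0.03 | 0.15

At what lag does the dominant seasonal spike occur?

The largest autocorrelation is r_3 = 0.55, with weaker echoes at lags 6 (0.34), 9 (0.25) and 12 (0.15); the remaining lags stay at or below 0.04.
The dominant spike at lag 3 indicates a seasonal period of 3.

3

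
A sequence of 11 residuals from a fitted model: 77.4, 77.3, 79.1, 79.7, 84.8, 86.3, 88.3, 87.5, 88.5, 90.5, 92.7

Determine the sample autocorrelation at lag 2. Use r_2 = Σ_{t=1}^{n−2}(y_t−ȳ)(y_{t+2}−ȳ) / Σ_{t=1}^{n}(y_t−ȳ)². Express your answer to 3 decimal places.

0.448

Mean ȳ = (77.4 + 77.3 + 79.1 + 79.7 + 84.8 + 86.3 + 88.3 + 87.5 + 88.5 + 90.5 + 92.7)/11 = 84.7364
Numerator Σ_{t=1}^{9}(y_t−ȳ)(y_{t+2}−ȳ) = 134.4301
Denominator Σ(y_t−ȳ)² = 299.8455
r_2 = 134.4301 / 299.8455 = 0.448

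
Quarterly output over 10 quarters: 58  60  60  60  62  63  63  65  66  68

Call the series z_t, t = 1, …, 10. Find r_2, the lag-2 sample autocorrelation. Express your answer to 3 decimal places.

Mean z̄ = (58 + 60 + 60 + 60 + 62 + 63 + 63 + 65 + 66 + 68)/10 = 62.5000
Numerator Σ_{t=1}^{8}(z_t−z̄)(z_{t+2}−z̄) = 34.0000
Denominator Σ(z_t−z̄)² = 88.5000
r_2 = 34.0000 / 88.5000 = 0.384

0.384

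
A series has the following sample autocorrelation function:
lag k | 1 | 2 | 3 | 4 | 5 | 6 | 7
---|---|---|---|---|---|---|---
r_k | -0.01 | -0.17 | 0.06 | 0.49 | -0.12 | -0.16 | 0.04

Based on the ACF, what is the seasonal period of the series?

The largest autocorrelation is r_4 = 0.49; the remaining lags stay at or below 0.06.
The dominant spike at lag 4 indicates a seasonal period of 4.

4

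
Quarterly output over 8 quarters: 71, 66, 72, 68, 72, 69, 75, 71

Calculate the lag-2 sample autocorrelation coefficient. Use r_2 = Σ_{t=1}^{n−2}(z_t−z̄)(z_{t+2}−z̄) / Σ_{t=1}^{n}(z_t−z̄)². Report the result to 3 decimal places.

Mean z̄ = (71 + 66 + 72 + 68 + 72 + 69 + 75 + 71)/8 = 70.5000
Deviations from mean: 0.5000, -4.5000, 1.5000, -2.5000, 1.5000, -1.5000, 4.5000, 0.5000
Numerator Σ_{t=1}^{6}(z_t−z̄)(z_{t+2}−z̄) = 24.0000
Denominator Σ(z_t−z̄)² = 54.0000
r_2 = 24.0000 / 54.0000 = 0.444

0.444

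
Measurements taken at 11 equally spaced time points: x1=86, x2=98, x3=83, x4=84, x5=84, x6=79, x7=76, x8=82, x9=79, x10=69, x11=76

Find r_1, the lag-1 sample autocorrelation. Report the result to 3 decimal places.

0.396

Mean x̄ = (86 + 98 + 83 + 84 + 84 + 79 + 76 + 82 + 79 + 69 + 76)/11 = 81.4545
Numerator Σ_{t=1}^{10}(x_t−x̄)(x_{t+1}−x̄) = 212.5207
Denominator Σ(x_t−x̄)² = 536.7273
r_1 = 212.5207 / 536.7273 = 0.396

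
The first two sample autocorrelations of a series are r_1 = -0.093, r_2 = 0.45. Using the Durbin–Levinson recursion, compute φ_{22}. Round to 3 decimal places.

φ_{22} = (r_2 − r_1²) / (1 − r_1²)
r_1² = (-0.093)² = 0.008649
Numerator = 0.45 − 0.0086 = 0.4414; denominator = 1 − 0.0086 = 0.9914
φ_{22} = 0.4414 / 0.9914 = 0.445

0.445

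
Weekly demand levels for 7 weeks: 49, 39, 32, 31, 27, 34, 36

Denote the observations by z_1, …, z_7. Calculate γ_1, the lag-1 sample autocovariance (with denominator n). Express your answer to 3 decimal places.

14.280

Mean z̄ = (49 + 39 + 32 + 31 + 27 + 34 + 36)/7 = 35.4286
Deviations: 13.5714, 3.5714, -3.4286, -4.4286, -8.4286, -1.4286, 0.5714
Σ_{t=1}^{6}(z_t−z̄)(z_{t+1}−z̄) = 99.9592
γ_1 = 99.9592 / 7 = 14.280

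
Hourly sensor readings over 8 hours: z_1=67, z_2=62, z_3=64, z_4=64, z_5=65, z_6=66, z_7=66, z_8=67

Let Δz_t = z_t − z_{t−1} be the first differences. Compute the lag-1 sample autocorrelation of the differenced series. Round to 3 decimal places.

-0.281

First differences Δz: -5, 2, 0, 1, 1, 0, 1
Mean of differences = 0.0000
Numerator Σ(Δz_t−Δz̄)(Δz_{t+1}−Δz̄) = -9.0000
Denominator Σ(Δz_t−Δz̄)² = 32.0000
r_1(Δz) = -9.0000 / 32.0000 = -0.281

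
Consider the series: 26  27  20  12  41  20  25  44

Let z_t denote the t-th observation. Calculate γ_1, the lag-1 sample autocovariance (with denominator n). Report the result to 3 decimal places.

-28.143

Mean z̄ = (26 + 27 + 20 + 12 + 41 + 20 + 25 + 44)/8 = 26.8750
Σ_{t=1}^{7}(z_t−z̄)(z_{t+1}−z̄) = -225.1406
γ_1 = -225.1406 / 8 = -28.143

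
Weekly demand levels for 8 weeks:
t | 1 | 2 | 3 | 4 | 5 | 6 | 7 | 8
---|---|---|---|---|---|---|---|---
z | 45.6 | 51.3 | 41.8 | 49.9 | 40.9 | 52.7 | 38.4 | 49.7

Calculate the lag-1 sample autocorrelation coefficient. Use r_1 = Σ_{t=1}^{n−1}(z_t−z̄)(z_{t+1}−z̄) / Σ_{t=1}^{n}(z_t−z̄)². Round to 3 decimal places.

-0.856

Mean z̄ = (45.6 + 51.3 + 41.8 + 49.9 + 40.9 + 52.7 + 38.4 + 49.7)/8 = 46.2875
Deviations from mean: -0.6875, 5.0125, -4.4875, 3.6125, -5.3875, 6.4125, -7.8875, 3.4125
Σ(z_t−z̄)(z_{t+1}−z̄) = (-3.4461) + (-22.4936) + (-16.2111) + (-19.4623) + (-34.5473) + (-50.5786) + (-26.9161) = -173.6552
Denominator Σ(z_t−z̄)² = 202.7888
r_1 = -173.6552 / 202.7888 = -0.856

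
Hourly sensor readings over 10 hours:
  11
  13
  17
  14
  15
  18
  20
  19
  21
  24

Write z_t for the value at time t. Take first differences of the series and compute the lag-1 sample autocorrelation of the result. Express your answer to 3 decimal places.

-0.252

First differences Δz: 2, 4, -3, 1, 3, 2, -1, 2, 3
Mean of differences = 1.4444
Numerator Σ(Δz_t−Δz̄)(Δz_{t+1}−Δz̄) = -9.6420
Denominator Σ(Δz_t−Δz̄)² = 38.2222
r_1(Δz) = -9.6420 / 38.2222 = -0.252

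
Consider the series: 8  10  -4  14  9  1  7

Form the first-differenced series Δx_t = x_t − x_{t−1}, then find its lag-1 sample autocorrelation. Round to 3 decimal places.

First differences Δx: 2, -14, 18, -5, -8, 6
Mean of differences = -0.1667
Numerator Σ(Δx_t−Δx̄)(Δx_{t+1}−Δx̄) = -379.5278
Denominator Σ(Δx_t−Δx̄)² = 648.8333
r_1(Δx) = -379.5278 / 648.8333 = -0.585

-0.585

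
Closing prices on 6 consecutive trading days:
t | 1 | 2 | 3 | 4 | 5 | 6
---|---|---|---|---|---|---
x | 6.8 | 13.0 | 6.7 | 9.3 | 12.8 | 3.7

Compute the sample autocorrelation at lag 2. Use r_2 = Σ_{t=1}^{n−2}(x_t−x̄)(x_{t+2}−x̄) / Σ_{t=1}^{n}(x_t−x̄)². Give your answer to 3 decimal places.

-0.070

Mean x̄ = (6.8 + 13.0 + 6.7 + 9.3 + 12.8 + 3.7)/6 = 8.7167
Deviations from mean: -1.9167, 4.2833, -2.0167, 0.5833, 4.0833, -5.0167
Numerator Σ_{t=1}^{4}(x_t−x̄)(x_{t+2}−x̄) = -4.7972
Denominator Σ(x_t−x̄)² = 68.2683
r_2 = -4.7972 / 68.2683 = -0.070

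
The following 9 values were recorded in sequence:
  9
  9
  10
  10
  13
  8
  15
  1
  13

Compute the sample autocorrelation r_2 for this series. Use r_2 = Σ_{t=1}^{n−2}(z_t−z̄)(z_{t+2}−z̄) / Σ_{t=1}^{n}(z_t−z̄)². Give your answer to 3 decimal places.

Mean z̄ = (9 + 9 + 10 + 10 + 13 + 8 + 15 + 1 + 13)/9 = 9.7778
Numerator Σ_{t=1}^{7}(z_t−z̄)(z_{t+2}−z̄) = 49.2346
Denominator Σ(z_t−z̄)² = 129.5556
r_2 = 49.2346 / 129.5556 = 0.380

0.380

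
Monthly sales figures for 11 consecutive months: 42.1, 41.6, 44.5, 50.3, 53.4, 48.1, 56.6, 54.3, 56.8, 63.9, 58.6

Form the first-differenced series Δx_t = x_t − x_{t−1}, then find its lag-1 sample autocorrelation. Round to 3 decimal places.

First differences Δx: -0.5, 2.9, 5.8, 3.1, -5.3, 8.5, -2.3, 2.5, 7.1, -5.3
Mean of differences = 1.6500
Numerator Σ(Δx_t−Δx̄)(Δx_{t+1}−Δx̄) = -112.8275
Denominator Σ(Δx_t−Δx̄)² = 215.0650
r_1(Δx) = -112.8275 / 215.0650 = -0.525

-0.525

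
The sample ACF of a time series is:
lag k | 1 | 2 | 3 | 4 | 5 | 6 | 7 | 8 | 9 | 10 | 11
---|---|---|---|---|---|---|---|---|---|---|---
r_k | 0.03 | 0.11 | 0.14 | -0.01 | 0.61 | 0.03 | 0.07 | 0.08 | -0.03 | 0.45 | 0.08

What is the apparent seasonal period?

5

The largest autocorrelation is r_5 = 0.61, with a weaker echo at lag 10 (0.45); the remaining lags stay at or below 0.14.
The dominant spike at lag 5 indicates a seasonal period of 5.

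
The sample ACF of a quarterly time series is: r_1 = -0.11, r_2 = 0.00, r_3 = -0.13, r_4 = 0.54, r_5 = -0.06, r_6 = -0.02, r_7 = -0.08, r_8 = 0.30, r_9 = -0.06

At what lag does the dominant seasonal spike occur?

4

The largest autocorrelation is r_4 = 0.54, with a weaker echo at lag 8 (0.30); the remaining lags stay at or below 0.00.
The dominant spike at lag 4 indicates a seasonal period of 4.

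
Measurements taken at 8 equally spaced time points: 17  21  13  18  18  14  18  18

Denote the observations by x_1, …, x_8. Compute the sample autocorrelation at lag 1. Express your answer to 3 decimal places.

Mean x̄ = (17 + 21 + 13 + 18 + 18 + 14 + 18 + 18)/8 = 17.1250
Deviations from mean: -0.1250, 3.8750, -4.1250, 0.8750, 0.8750, -3.1250, 0.8750, 0.8750
Σ(x_t−x̄)(x_{t+1}−x̄) = (-0.4844) + (-15.9844) + (-3.6094) + (0.7656) + (-2.7344) + (-2.7344) + (0.7656) = -24.0156
Denominator Σ(x_t−x̄)² = 44.8750
r_1 = -24.0156 / 44.8750 = -0.535

-0.535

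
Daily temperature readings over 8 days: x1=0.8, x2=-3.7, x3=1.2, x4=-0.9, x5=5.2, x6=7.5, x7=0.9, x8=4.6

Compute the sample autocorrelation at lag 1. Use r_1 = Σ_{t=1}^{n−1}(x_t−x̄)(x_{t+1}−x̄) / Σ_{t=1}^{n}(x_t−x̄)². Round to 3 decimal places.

0.143

Mean x̄ = (0.8 − 3.7 + 1.2 − 0.9 + 5.2 + 7.5 + 0.9 + 4.6)/8 = 1.9500
Deviations from mean: -1.1500, -5.6500, -0.7500, -2.8500, 3.2500, 5.5500, -1.0500, 2.6500
Σ(x_t−x̄)(x_{t+1}−x̄) = (6.4975) + (4.2375) + (2.1375) + (-9.2625) + (18.0375) + (-5.8275) + (-2.7825) = 13.0375
Denominator Σ(x_t−x̄)² = 91.4200
r_1 = 13.0375 / 91.4200 = 0.143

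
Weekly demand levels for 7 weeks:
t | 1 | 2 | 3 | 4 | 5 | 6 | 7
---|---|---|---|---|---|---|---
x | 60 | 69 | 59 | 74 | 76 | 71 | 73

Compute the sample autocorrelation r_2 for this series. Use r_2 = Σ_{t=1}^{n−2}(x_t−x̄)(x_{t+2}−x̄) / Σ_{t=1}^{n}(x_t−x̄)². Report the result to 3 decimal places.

0.212

Mean x̄ = (60 + 69 + 59 + 74 + 76 + 71 + 73)/7 = 68.8571
Deviations from mean: -8.8571, 0.1429, -9.8571, 5.1429, 7.1429, 2.1429, 4.1429
Σ(x_t−x̄)(x_{t+2}−x̄) = (87.3061) + (0.7347) + (-70.4082) + (11.0204) + (29.5918) = 58.2449
Denominator Σ(x_t−x̄)² = 274.8571
r_2 = 58.2449 / 274.8571 = 0.212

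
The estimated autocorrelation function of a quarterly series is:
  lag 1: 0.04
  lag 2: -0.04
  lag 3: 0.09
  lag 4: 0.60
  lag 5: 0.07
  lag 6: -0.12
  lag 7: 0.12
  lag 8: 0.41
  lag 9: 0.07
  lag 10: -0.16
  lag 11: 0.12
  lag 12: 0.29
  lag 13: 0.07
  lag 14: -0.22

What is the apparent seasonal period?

The largest autocorrelation is r_4 = 0.60, with weaker echoes at lags 8 (0.41) and 12 (0.29); the remaining lags stay at or below 0.12.
The dominant spike at lag 4 indicates a seasonal period of 4.

4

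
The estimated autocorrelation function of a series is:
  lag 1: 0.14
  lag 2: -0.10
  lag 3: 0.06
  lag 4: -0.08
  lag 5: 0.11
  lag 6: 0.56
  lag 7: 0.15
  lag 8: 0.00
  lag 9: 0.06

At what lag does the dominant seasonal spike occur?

The largest autocorrelation is r_6 = 0.56; the remaining lags stay at or below 0.15.
The dominant spike at lag 6 indicates a seasonal period of 6.

6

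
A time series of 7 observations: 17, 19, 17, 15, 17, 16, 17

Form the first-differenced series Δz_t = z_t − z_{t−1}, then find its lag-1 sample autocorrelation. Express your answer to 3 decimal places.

First differences Δz: 2, -2, -2, 2, -1, 1
Mean of differences = 0.0000
Numerator Σ(Δz_t−Δz̄)(Δz_{t+1}−Δz̄) = -7.0000
Denominator Σ(Δz_t−Δz̄)² = 18.0000
r_1(Δz) = -7.0000 / 18.0000 = -0.389

-0.389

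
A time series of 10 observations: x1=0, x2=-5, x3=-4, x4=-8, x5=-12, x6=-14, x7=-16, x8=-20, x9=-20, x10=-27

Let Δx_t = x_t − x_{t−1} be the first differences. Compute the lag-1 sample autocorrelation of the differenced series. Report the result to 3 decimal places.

-0.540

First differences Δx: -5, 1, -4, -4, -2, -2, -4, 0, -7
Mean of differences = -3.0000
Numerator Σ(Δx_t−Δx̄)(Δx_{t+1}−Δx̄) = -27.0000
Denominator Σ(Δx_t−Δx̄)² = 50.0000
r_1(Δx) = -27.0000 / 50.0000 = -0.540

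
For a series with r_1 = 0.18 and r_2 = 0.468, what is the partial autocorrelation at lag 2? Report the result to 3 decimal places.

0.450

φ_{22} = (r_2 − r_1²) / (1 − r_1²)
r_1² = (0.18)² = 0.0324
Numerator = 0.468 − 0.0324 = 0.4356; denominator = 1 − 0.0324 = 0.9676
φ_{22} = 0.4356 / 0.9676 = 0.450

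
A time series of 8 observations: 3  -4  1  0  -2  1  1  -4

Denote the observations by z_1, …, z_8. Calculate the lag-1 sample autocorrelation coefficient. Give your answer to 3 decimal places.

Mean z̄ = (3 − 4 + 1 + 0 − 2 + 1 + 1 − 4)/8 = -0.5000
Deviations from mean: 3.5000, -3.5000, 1.5000, 0.5000, -1.5000, 1.5000, 1.5000, -3.5000
Σ(z_t−z̄)(z_{t+1}−z̄) = (-12.2500) + (-5.2500) + (0.7500) + (-0.7500) + (-2.2500) + (2.2500) + (-5.2500) = -22.7500
Denominator Σ(z_t−z̄)² = 46.0000
r_1 = -22.7500 / 46.0000 = -0.495

-0.495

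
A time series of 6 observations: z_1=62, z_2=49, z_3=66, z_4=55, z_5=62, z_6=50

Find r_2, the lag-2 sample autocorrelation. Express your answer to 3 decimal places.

0.475

Mean z̄ = (62 + 49 + 66 + 55 + 62 + 50)/6 = 57.3333
Deviations from mean: 4.6667, -8.3333, 8.6667, -2.3333, 4.6667, -7.3333
Numerator Σ_{t=1}^{4}(z_t−z̄)(z_{t+2}−z̄) = 117.4444
Denominator Σ(z_t−z̄)² = 247.3333
r_2 = 117.4444 / 247.3333 = 0.475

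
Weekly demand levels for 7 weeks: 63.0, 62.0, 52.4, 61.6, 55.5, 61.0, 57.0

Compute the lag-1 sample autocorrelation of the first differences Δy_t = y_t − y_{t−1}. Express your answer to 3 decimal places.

-0.754

First differences Δy: -1.0, -9.6, 9.2, -6.1, 5.5, -4.0
Mean of differences = -1.0000
Numerator Σ(Δy_t−Δȳ)(Δy_{t+1}−Δȳ) = -192.3900
Denominator Σ(Δy_t−Δȳ)² = 255.2600
r_1(Δy) = -192.3900 / 255.2600 = -0.754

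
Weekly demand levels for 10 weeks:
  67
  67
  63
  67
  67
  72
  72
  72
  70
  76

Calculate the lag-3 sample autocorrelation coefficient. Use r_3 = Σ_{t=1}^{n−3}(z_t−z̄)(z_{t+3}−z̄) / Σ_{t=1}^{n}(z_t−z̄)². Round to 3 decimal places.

Mean z̄ = (67 + 67 + 63 + 67 + 67 + 72 + 72 + 72 + 70 + 76)/10 = 69.3000
Numerator Σ_{t=1}^{7}(z_t−z̄)(z_{t+3}−z̄) = 1.1300
Denominator Σ(z_t−z̄)² = 128.1000
r_3 = 1.1300 / 128.1000 = 0.009

0.009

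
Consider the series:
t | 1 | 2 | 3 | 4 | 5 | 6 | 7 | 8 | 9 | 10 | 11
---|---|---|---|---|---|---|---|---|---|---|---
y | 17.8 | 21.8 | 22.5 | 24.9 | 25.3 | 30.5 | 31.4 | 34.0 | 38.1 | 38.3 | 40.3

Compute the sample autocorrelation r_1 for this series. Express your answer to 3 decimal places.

0.713

Mean ȳ = (17.8 + 21.8 + 22.5 + 24.9 + 25.3 + 30.5 + 31.4 + 34.0 + 38.1 + 38.3 + 40.3)/11 = 29.5364
Numerator Σ_{t=1}^{10}(y_t−ȳ)(y_{t+1}−ȳ) = 411.1314
Denominator Σ(y_t−ȳ)² = 576.8655
r_1 = 411.1314 / 576.8655 = 0.713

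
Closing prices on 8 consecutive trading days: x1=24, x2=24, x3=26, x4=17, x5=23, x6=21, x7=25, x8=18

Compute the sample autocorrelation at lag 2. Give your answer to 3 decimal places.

0.187

Mean x̄ = (24 + 24 + 26 + 17 + 23 + 21 + 25 + 18)/8 = 22.2500
Deviations from mean: 1.7500, 1.7500, 3.7500, -5.2500, 0.7500, -1.2500, 2.7500, -4.2500
Σ(x_t−x̄)(x_{t+2}−x̄) = (6.5625) + (-9.1875) + (2.8125) + (6.5625) + (2.0625) + (5.3125) = 14.1250
Denominator Σ(x_t−x̄)² = 75.5000
r_2 = 14.1250 / 75.5000 = 0.187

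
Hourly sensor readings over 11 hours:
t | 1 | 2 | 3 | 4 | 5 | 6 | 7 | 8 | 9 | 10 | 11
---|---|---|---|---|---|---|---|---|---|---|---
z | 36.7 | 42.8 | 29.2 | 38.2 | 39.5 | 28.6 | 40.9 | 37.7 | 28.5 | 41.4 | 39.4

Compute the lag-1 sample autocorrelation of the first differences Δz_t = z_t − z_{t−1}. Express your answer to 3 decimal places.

-0.591

First differences Δz: 6.1, -13.6, 9.0, 1.3, -10.9, 12.3, -3.2, -9.2, 12.9, -2.0
Mean of differences = 0.2700
Numerator Σ(Δz_t−Δz̄)(Δz_{t+1}−Δz̄) = -495.9949
Denominator Σ(Δz_t−Δz̄)² = 839.5210
r_1(Δz) = -495.9949 / 839.5210 = -0.591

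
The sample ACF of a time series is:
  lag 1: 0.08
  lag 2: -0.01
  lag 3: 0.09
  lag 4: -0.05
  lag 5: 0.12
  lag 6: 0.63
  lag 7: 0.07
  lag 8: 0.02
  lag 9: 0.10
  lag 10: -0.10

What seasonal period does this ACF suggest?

6

The largest autocorrelation is r_6 = 0.63; the remaining lags stay at or below 0.12.
The dominant spike at lag 6 indicates a seasonal period of 6.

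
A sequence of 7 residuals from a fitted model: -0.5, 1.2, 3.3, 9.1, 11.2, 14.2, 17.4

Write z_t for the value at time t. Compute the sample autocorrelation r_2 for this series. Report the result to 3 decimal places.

Mean z̄ = (-0.5 + 1.2 + 3.3 + 9.1 + 11.2 + 14.2 + 17.4)/7 = 7.9857
Deviations from mean: -8.4857, -6.7857, -4.6857, 1.1143, 3.2143, 6.2143, 9.4143
Numerator Σ_{t=1}^{5}(z_t−z̄)(z_{t+2}−z̄) = 54.3239
Denominator Σ(z_t−z̄)² = 278.8286
r_2 = 54.3239 / 278.8286 = 0.195

0.195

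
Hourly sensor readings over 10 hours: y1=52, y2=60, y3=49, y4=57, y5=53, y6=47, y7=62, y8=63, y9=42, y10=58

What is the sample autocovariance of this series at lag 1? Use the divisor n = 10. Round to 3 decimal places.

-19.339

Mean ȳ = (52 + 60 + 49 + 57 + 53 + 47 + 62 + 63 + 42 + 58)/10 = 54.3000
Σ_{t=1}^{9}(y_t−ȳ)(y_{t+1}−ȳ) = -193.3900
γ_1 = -193.3900 / 10 = -19.339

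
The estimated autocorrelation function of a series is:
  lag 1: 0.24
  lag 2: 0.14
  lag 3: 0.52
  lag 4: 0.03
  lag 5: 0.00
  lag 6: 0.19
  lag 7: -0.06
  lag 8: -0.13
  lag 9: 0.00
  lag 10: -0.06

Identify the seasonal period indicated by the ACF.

The largest autocorrelation is r_3 = 0.52; the remaining lags stay at or below 0.24. The elevated value at lag 1 (0.24), dropping to 0.14 at lag 2, reflects decaying short-term dependence rather than seasonality.
The dominant spike at lag 3 indicates a seasonal period of 3.

3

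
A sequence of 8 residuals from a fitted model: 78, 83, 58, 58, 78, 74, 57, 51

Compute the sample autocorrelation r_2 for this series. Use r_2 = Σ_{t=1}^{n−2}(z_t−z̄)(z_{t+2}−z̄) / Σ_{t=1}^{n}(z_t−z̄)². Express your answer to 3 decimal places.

-0.589

Mean z̄ = (78 + 83 + 58 + 58 + 78 + 74 + 57 + 51)/8 = 67.1250
Deviations from mean: 10.8750, 15.8750, -9.1250, -9.1250, 10.8750, 6.8750, -10.1250, -16.1250
Σ(z_t−z̄)(z_{t+2}−z̄) = (-99.2344) + (-144.8594) + (-99.2344) + (-62.7344) + (-110.1094) + (-110.8594) = -627.0313
Denominator Σ(z_t−z̄)² = 1064.8750
r_2 = -627.0313 / 1064.8750 = -0.589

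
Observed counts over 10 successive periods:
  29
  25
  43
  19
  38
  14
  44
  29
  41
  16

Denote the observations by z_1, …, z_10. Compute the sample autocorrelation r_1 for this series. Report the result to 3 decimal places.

Mean z̄ = (29 + 25 + 43 + 19 + 38 + 14 + 44 + 29 + 41 + 16)/10 = 29.8000
Numerator Σ_{t=1}^{9}(z_t−z̄)(z_{t+1}−z̄) = -819.4400
Denominator Σ(z_t−z̄)² = 1149.6000
r_1 = -819.4400 / 1149.6000 = -0.713

-0.713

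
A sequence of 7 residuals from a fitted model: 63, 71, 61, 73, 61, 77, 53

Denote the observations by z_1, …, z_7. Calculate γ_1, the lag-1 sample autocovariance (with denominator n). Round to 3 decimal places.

-43.230

Mean z̄ = (63 + 71 + 61 + 73 + 61 + 77 + 53)/7 = 65.5714
Deviations: -2.5714, 5.4286, -4.5714, 7.4286, -4.5714, 11.4286, -12.5714
Σ_{t=1}^{6}(z_t−z̄)(z_{t+1}−z̄) = -302.6122
γ_1 = -302.6122 / 7 = -43.230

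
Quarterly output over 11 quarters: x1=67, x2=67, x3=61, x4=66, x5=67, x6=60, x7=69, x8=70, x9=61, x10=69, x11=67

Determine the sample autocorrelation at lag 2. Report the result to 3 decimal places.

-0.328

Mean x̄ = (67 + 67 + 61 + 66 + 67 + 60 + 69 + 70 + 61 + 69 + 67)/11 = 65.8182
Numerator Σ_{t=1}^{9}(x_t−x̄)(x_{t+2}−x̄) = -40.5207
Denominator Σ(x_t−x̄)² = 123.6364
r_2 = -40.5207 / 123.6364 = -0.328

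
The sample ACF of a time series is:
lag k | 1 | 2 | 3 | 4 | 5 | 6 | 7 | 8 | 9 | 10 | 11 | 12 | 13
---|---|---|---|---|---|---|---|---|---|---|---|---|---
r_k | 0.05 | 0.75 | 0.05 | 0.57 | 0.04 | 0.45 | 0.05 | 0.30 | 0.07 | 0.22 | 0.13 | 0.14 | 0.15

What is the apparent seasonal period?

The largest autocorrelation is r_2 = 0.75, with weaker echoes at lags 4 (0.57), 6 (0.45), 8 (0.30) and 10 (0.22); the remaining lags stay at or below 0.15.
The dominant spike at lag 2 indicates a seasonal period of 2.

2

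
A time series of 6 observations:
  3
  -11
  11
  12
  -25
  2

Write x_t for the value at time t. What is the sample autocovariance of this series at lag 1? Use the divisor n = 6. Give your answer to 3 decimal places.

Mean x̄ = (3 − 11 + 11 + 12 − 25 + 2)/6 = -1.3333
Deviations: 4.3333, -9.6667, 12.3333, 13.3333, -23.6667, 3.3333
Σ_{t=1}^{5}(x_t−x̄)(x_{t+1}−x̄) = -391.1111
γ_1 = -391.1111 / 6 = -65.185

-65.185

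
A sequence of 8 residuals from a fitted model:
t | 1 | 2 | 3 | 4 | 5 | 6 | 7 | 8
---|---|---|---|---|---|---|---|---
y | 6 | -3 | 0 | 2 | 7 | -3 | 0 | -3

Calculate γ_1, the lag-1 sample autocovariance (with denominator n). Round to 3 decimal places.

Mean ȳ = (6 − 3 + 0 + 2 + 7 − 3 + 0 − 3)/8 = 0.7500
Deviations: 5.2500, -3.7500, -0.7500, 1.2500, 6.2500, -3.7500, -0.7500, -3.7500
Σ_{t=1}^{7}(y_t−ȳ)(y_{t+1}−ȳ) = -27.8125
γ_1 = -27.8125 / 8 = -3.477

-3.477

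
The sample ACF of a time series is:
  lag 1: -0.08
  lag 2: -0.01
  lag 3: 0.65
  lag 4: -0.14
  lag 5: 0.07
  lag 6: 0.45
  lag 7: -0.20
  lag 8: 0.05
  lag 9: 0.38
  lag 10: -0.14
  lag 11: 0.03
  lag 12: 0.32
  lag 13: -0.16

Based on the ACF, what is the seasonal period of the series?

3

The largest autocorrelation is r_3 = 0.65, with weaker echoes at lags 6 (0.45), 9 (0.38) and 12 (0.32); the remaining lags stay at or below 0.07.
The dominant spike at lag 3 indicates a seasonal period of 3.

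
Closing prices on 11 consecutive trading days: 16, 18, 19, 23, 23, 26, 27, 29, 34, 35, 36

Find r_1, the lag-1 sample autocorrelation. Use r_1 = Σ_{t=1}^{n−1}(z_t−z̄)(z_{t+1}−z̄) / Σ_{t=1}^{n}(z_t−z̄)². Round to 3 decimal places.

Mean z̄ = (16 + 18 + 19 + 23 + 23 + 26 + 27 + 29 + 34 + 35 + 36)/11 = 26.0000
Numerator Σ_{t=1}^{10}(z_t−z̄)(z_{t+1}−z̄) = 355.0000
Denominator Σ(z_t−z̄)² = 486.0000
r_1 = 355.0000 / 486.0000 = 0.730

0.730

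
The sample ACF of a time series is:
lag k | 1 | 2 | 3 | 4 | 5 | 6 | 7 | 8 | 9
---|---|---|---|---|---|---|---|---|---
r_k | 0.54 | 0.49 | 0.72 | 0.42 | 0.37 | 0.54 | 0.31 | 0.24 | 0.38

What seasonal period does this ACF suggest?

3

The largest autocorrelation is r_3 = 0.72; the remaining lags stay at or below 0.54. The elevated value at lag 1 (0.54), dropping to 0.49 at lag 2, reflects decaying short-term dependence rather than seasonality.
The dominant spike at lag 3 indicates a seasonal period of 3.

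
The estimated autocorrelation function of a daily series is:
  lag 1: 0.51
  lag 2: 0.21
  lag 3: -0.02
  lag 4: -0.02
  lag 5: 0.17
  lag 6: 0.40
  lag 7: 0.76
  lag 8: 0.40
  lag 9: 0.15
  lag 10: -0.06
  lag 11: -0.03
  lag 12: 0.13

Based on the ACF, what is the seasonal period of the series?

The largest autocorrelation is r_7 = 0.76; the remaining lags stay at or below 0.51. The elevated value at lag 1 (0.51), dropping to 0.21 at lag 2, reflects decaying short-term dependence rather than seasonality.
The dominant spike at lag 7 indicates a seasonal period of 7.

7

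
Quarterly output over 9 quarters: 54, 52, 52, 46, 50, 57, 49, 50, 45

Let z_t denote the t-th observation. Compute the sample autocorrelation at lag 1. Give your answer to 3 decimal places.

-0.059

Mean z̄ = (54 + 52 + 52 + 46 + 50 + 57 + 49 + 50 + 45)/9 = 50.5556
Numerator Σ_{t=1}^{8}(z_t−z̄)(z_{t+1}−z̄) = -6.6420
Denominator Σ(z_t−z̄)² = 112.2222
r_1 = -6.6420 / 112.2222 = -0.059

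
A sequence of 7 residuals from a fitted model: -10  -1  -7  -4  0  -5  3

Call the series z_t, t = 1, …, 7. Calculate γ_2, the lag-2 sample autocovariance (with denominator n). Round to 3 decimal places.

Mean z̄ = (-10 − 1 − 7 − 4 + 0 − 5 + 3)/7 = -3.4286
Σ_{t=1}^{5}(z_t−z̄)(z_{t+2}−z̄) = 32.7755
γ_2 = 32.7755 / 7 = 4.682

4.682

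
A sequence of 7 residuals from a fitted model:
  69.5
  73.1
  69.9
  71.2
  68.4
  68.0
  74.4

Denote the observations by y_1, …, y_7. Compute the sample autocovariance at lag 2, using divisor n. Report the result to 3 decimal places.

Mean ȳ = (69.5 + 73.1 + 69.9 + 71.2 + 68.4 + 68.0 + 74.4)/7 = 70.6429
Σ_{t=1}^{5}(y_t−ȳ)(y_{t+2}−ȳ) = -6.0151
γ_2 = -6.0151 / 7 = -0.859

-0.859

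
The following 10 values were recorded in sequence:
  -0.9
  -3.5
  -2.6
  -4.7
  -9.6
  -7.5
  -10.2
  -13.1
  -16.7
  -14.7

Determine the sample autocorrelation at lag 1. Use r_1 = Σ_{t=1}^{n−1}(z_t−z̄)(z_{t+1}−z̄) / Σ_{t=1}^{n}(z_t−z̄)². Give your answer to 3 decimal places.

0.680

Mean z̄ = (-0.9 − 3.5 − 2.6 − 4.7 − 9.6 − 7.5 − 10.2 − 13.1 − 16.7 − 14.7)/10 = -8.3500
Numerator Σ_{t=1}^{9}(z_t−z̄)(z_{t+1}−z̄) = 179.2825
Denominator Σ(z_t−z̄)² = 263.7250
r_1 = 179.2825 / 263.7250 = 0.680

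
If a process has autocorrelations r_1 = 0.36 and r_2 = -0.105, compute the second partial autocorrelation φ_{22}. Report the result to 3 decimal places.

-0.270

φ_{22} = (r_2 − r_1²) / (1 − r_1²)
r_1² = (0.36)² = 0.1296
Numerator = -0.105 − 0.1296 = -0.2346; denominator = 1 − 0.1296 = 0.8704
φ_{22} = -0.2346 / 0.8704 = -0.270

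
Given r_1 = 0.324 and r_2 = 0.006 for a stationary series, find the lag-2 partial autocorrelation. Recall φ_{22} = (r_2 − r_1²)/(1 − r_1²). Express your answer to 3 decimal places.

φ_{22} = (r_2 − r_1²) / (1 − r_1²)
r_1² = (0.324)² = 0.104976
Numerator = 0.006 − 0.1050 = -0.0990; denominator = 1 − 0.1050 = 0.8950
φ_{22} = -0.0990 / 0.8950 = -0.111

-0.111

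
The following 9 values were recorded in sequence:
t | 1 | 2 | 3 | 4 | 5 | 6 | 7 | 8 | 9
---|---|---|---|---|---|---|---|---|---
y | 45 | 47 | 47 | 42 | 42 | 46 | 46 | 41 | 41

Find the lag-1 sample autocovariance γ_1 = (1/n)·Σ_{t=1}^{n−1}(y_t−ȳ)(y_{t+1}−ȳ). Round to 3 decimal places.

Mean ȳ = (45 + 47 + 47 + 42 + 42 + 46 + 46 + 41 + 41)/9 = 44.1111
Σ_{t=1}^{8}(y_t−ȳ)(y_{t+1}−ȳ) = 12.6543
γ_1 = 12.6543 / 9 = 1.406

1.406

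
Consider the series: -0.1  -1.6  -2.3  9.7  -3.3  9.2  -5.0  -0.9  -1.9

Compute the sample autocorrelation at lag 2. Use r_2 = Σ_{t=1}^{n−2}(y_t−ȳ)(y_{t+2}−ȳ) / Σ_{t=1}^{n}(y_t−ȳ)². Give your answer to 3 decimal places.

0.423

Mean ȳ = (-0.1 − 1.6 − 2.3 + 9.7 − 3.3 + 9.2 − 5.0 − 0.9 − 1.9)/9 = 0.4222
Σ(y_t−ȳ)(y_{t+2}−ȳ) = (1.4216) + (-18.7617) + (10.1327) + (81.4383) + (20.1827) + (-11.6062) + (12.5916) = 95.3990
Denominator Σ(y_t−ȳ)² = 225.2956
r_2 = 95.3990 / 225.2956 = 0.423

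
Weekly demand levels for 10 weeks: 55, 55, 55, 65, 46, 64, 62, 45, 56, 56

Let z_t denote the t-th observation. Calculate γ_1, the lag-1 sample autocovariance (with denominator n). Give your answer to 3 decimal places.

-19.501

Mean z̄ = (55 + 55 + 55 + 65 + 46 + 64 + 62 + 45 + 56 + 56)/10 = 55.9000
Σ_{t=1}^{9}(z_t−z̄)(z_{t+1}−z̄) = -195.0100
γ_1 = -195.0100 / 10 = -19.501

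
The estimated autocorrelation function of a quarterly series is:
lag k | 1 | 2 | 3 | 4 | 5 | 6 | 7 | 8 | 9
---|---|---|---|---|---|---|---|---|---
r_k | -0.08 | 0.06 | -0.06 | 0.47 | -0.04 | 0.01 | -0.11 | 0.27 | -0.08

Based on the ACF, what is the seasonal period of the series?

4

The largest autocorrelation is r_4 = 0.47, with a weaker echo at lag 8 (0.27); the remaining lags stay at or below 0.06.
The dominant spike at lag 4 indicates a seasonal period of 4.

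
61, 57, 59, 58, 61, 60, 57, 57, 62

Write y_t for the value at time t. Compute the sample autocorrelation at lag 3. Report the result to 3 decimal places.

Mean ȳ = (61 + 57 + 59 + 58 + 61 + 60 + 57 + 57 + 62)/9 = 59.1111
Σ(y_t−ȳ)(y_{t+3}−ȳ) = (-2.0988) + (-3.9877) + (-0.0988) + (2.3457) + (-3.9877) + (2.5679) = -5.2593
Denominator Σ(y_t−ȳ)² = 30.8889
r_3 = -5.2593 / 30.8889 = -0.170

-0.170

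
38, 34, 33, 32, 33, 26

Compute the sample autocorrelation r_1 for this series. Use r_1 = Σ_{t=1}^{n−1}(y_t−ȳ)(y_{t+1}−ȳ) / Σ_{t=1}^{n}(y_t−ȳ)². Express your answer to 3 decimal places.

Mean ȳ = (38 + 34 + 33 + 32 + 33 + 26)/6 = 32.6667
Deviations from mean: 5.3333, 1.3333, 0.3333, -0.6667, 0.3333, -6.6667
Σ(y_t−ȳ)(y_{t+1}−ȳ) = (7.1111) + (0.4444) + (-0.2222) + (-0.2222) + (-2.2222) = 4.8889
Denominator Σ(y_t−ȳ)² = 75.3333
r_1 = 4.8889 / 75.3333 = 0.065

0.065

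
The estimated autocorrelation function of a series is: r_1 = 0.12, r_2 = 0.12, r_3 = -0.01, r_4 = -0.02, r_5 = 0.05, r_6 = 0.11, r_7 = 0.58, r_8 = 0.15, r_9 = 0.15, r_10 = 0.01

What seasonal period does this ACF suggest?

The largest autocorrelation is r_7 = 0.58; the remaining lags stay at or below 0.15.
The dominant spike at lag 7 indicates a seasonal period of 7.

7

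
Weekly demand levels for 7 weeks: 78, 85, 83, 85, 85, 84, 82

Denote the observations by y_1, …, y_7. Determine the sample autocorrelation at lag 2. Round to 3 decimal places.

Mean ȳ = (78 + 85 + 83 + 85 + 85 + 84 + 82)/7 = 83.1429
Σ(y_t−ȳ)(y_{t+2}−ȳ) = (0.7347) + (3.4490) + (-0.2653) + (1.5918) + (-2.1224) = 3.3878
Denominator Σ(y_t−ȳ)² = 38.8571
r_2 = 3.3878 / 38.8571 = 0.087

0.087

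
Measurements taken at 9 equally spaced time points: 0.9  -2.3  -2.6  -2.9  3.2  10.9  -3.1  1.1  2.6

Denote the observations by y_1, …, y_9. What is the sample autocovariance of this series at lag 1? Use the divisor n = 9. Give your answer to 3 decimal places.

-0.196

Mean ȳ = (0.9 − 2.3 − 2.6 − 2.9 + 3.2 + 10.9 − 3.1 + 1.1 + 2.6)/9 = 0.8667
Σ_{t=1}^{8}(y_t−ȳ)(y_{t+1}−ȳ) = -1.7678
γ_1 = -1.7678 / 9 = -0.196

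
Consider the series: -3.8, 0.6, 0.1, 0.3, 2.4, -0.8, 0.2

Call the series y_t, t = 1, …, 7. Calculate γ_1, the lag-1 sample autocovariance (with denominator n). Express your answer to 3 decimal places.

-0.457

Mean ȳ = (-3.8 + 0.6 + 0.1 + 0.3 + 2.4 − 0.8 + 0.2)/7 = -0.1429
Deviations: -3.6571, 0.7429, 0.2429, 0.4429, 2.5429, -0.6571, 0.3429
Σ_{t=1}^{6}(y_t−ȳ)(y_{t+1}−ȳ) = -3.1990
γ_1 = -3.1990 / 7 = -0.457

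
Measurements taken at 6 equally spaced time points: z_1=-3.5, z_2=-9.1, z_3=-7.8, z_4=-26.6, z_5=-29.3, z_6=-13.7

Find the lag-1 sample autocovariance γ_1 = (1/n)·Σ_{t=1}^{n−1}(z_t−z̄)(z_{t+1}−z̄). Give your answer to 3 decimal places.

29.017

Mean z̄ = (-3.5 − 9.1 − 7.8 − 26.6 − 29.3 − 13.7)/6 = -15.0000
Deviations: 11.5000, 5.9000, 7.2000, -11.6000, -14.3000, 1.3000
Σ_{t=1}^{5}(z_t−z̄)(z_{t+1}−z̄) = 174.1000
γ_1 = 174.1000 / 6 = 29.017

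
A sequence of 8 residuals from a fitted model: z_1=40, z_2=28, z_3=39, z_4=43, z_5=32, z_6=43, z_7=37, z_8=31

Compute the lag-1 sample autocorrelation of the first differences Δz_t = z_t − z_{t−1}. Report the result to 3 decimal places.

-0.468

First differences Δz: -12, 11, 4, -11, 11, -6, -6
Mean of differences = -1.2857
Numerator Σ(Δz_t−Δz̄)(Δz_{t+1}−Δz̄) = -273.0816
Denominator Σ(Δz_t−Δz̄)² = 583.4286
r_1(Δz) = -273.0816 / 583.4286 = -0.468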